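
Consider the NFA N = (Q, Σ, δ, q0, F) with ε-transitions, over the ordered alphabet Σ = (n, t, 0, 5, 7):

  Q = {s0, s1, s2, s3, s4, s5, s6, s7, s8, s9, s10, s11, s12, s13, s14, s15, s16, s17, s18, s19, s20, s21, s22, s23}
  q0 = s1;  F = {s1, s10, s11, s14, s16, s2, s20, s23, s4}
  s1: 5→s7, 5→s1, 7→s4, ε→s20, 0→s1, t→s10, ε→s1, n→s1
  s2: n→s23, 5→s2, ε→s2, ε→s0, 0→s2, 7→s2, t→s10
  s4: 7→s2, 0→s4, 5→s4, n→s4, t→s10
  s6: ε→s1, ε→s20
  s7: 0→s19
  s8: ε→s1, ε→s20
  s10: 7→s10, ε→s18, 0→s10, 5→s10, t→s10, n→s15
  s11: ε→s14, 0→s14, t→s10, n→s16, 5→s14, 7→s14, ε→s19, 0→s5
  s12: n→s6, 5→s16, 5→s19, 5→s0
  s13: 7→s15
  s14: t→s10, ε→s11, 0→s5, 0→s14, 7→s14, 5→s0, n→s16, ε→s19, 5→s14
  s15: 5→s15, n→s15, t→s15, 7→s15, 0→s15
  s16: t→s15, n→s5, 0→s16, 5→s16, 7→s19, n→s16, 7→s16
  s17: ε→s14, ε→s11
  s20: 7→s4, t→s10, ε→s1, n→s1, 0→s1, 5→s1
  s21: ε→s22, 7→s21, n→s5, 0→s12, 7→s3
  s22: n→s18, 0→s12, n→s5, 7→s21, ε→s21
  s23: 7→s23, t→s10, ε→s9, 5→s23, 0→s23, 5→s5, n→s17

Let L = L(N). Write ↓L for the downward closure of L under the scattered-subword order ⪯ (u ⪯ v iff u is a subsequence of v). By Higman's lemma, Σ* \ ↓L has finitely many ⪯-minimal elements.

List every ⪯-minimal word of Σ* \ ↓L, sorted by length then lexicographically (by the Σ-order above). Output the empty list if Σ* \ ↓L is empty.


min(Σ*\↓L) = [tn, 77nnnt].

|Q|=24, |F|=9, |δ|=90 (19 ε).
min D↑ (8 st, q0=0, F={3}): 0:n→0,t→1,0→0,5→0,7→2 1:n→3,t→1,0→1,5→1,7→1 2:n→2,t→1,0→2,5→2,7→4 3:n→3,t→3,0→3,5→3,7→3 4:n→5,t→1,0→4,5→4,7→4 5:n→6,t→1,0→5,5→5,7→5 6:n→7,t→1,0→6,5→6,7→6 7:n→7,t→3,0→7,5→7,7→7.
'tn': N↓-sim [17, 3, 1] end={s15} — reject; 2/2 deletions ∈↓L.
'77nnnt': |S_i|=[17, 14, 13, 12, 10, 4, 1] end={s15} rej; 6/6 deletions ∈↓L.
2 minimals (antichain).


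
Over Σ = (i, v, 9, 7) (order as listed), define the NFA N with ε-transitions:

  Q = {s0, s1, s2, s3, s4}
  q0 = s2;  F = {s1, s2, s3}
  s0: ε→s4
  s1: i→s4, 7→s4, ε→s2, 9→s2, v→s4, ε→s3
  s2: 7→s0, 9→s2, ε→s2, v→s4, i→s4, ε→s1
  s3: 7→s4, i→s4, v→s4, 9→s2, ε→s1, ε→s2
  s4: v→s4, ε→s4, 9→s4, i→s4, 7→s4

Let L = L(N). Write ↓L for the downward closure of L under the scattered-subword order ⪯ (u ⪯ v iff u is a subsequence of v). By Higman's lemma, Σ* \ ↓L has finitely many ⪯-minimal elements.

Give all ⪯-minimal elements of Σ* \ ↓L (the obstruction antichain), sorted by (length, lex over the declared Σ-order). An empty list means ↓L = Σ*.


Antichain: [i, v, 7].

|Q|=5, |F|=3, |δ|=24 (8 ε).
min D↑ (2 st, q0=0, F={1}): 0:i→1,v→1,9→0,7→1 1:i→1,v→1,9→1,7→1 [Hopcroft].
'i': |S_i|=[5, 1] end={s4} ∉↓L; 1/1 del acc.
'v': run [5, 1] end={s4} ∉↓L; 1/1 del acc.
'7': N↓-sim [5, 2] end={s0,s4} rej; 1/1 del acc.
3 obstructions.


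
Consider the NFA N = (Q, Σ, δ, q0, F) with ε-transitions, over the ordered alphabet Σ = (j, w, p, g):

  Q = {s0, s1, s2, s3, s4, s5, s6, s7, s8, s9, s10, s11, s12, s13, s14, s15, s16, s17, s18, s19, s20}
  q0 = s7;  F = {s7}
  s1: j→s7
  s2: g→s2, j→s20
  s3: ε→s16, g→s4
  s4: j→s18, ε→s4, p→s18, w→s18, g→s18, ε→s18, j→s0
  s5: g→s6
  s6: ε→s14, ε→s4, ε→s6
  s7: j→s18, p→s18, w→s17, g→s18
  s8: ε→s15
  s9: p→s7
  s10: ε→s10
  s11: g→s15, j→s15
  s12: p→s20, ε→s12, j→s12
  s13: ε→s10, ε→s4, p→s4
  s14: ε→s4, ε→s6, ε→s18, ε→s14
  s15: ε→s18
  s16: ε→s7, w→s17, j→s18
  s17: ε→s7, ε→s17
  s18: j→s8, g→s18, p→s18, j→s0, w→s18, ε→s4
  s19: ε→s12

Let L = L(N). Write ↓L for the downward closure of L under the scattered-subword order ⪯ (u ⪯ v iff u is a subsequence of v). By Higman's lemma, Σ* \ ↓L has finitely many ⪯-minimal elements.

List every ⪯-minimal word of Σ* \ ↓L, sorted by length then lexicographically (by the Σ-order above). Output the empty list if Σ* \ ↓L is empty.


|Q|=21, |F|=1, |δ|=48 (21 ε).
min D↑ (2 st, q0=0, F={1}): 0:j→1,w→0,p→1,g→1 1:j→1,w→1,p→1,g→1 [Hopcroft].
'j': N↓-sim [7, 5] end={s0,s15,s18,s4,s8} — reject; 1/1 del acc.
'p': N↓-sim [7, 5] end={s0,s15,s18,s4,s8} ∉↓L; 1/1 del acc.
'g': |S_i|=[7, 5] end={s0,s15,s18,s4,s8} ∉↓L; 1/1 del acc.
3 words, ⪯-incomp.

min(Σ*\↓L) = [j, p, g].


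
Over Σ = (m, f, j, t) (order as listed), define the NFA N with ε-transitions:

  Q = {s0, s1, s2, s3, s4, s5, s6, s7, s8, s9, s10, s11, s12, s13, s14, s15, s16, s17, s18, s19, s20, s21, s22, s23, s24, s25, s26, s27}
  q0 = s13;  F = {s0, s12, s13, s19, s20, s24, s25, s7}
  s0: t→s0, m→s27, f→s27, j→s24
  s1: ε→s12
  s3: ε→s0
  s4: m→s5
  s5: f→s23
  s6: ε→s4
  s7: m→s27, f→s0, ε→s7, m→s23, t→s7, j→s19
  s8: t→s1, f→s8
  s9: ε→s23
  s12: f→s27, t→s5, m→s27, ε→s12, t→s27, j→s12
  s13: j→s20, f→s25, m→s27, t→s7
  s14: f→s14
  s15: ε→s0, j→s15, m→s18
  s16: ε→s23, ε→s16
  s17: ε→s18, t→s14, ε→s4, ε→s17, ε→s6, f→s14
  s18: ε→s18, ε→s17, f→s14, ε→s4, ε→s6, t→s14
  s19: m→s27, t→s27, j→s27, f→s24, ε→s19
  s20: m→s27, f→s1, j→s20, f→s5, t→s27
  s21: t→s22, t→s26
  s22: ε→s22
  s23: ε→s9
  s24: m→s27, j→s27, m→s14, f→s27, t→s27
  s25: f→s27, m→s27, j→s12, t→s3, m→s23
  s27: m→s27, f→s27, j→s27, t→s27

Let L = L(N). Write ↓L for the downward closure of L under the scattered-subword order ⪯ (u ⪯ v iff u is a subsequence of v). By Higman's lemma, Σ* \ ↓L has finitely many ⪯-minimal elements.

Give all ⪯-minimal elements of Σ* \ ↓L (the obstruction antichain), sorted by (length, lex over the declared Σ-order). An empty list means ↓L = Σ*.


A = [m, ff, jt, tjj].

|Q|=28, |F|=8, |δ|=74 (20 ε).
min D↑ (9 st, q0=0, F={1}): 0:m→1,f→2,j→3,t→4 1:m→1,f→1,j→1,t→1 2:m→1,f→1,j→5,t→6 3:m→1,f→5,j→3,t→1 4:m→1,f→6,j→7,t→4 5:m→1,f→1,j→5,t→1 6:m→1,f→1,j→8,t→6 7:m→1,f→8,j→1,t→1 8:m→1,f→1,j→1,t→1 [Hopcroft].
'm': |S_i|=[15, 4] end={s14,s23,s27,s9} ∉↓L; 1/1 del acc.
'ff': |S_i|=[15, 11, 4] end={s14,s23,s27,s9} ∉↓L; 2/2 single-dels accept.
'jt': N↓-sim [15, 10, 4] end={s23,s27,s5,s9} ∉↓L; 2/2 del acc.
'tjj': |S_i|=[15, 10, 4, 1] end={s27} — reject; 3/3 deletions ∈↓L.
4 words, ⪯-incomp.


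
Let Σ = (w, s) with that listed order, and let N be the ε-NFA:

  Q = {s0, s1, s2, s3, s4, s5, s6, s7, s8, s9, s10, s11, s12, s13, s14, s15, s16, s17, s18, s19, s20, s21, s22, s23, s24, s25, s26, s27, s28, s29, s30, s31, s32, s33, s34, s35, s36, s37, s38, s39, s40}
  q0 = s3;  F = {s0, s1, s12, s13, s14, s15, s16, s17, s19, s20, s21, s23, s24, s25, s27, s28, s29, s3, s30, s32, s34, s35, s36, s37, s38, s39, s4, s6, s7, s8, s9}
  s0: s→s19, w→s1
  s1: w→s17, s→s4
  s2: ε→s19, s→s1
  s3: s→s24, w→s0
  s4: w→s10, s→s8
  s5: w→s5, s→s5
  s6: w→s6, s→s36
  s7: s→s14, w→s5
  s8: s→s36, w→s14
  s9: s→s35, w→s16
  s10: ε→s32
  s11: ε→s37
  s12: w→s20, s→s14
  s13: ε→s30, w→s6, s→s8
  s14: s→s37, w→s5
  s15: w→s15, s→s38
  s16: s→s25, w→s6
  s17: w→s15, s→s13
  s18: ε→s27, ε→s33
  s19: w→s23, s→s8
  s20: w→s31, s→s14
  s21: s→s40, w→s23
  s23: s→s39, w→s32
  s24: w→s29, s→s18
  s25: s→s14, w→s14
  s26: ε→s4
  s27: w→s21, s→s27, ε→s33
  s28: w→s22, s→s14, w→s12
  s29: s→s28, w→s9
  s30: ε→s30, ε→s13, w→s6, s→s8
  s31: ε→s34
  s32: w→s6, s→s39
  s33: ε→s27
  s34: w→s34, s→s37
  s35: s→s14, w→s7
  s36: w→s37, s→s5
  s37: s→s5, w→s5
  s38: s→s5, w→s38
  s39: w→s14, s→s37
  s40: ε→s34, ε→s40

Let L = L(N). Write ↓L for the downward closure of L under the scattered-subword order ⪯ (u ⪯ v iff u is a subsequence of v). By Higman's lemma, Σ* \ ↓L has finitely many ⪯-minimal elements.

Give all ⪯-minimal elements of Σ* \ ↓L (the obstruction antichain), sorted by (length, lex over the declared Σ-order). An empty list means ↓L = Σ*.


Antichain: [wssww, wssss, swssw, wwwwss, swwsww, sswsss].

|Q|=41, |F|=31, |δ|=80 (14 ε).
min D↑ (31 st, q0=0, F={27}): 0:w→1,s→2 1:w→3,s→4 2:w→5,s→6 3:w→7,s→8 4:w→9,s→10 5:w→11,s→12 6:w→13,s→6 7:w→14,s→15 8:w→16,s→10 9:w→16,s→17 10:w→18,s→19 11:w→20,s→21 12:w→22,s→18 13:w→9,s→23 14:w→14,s→24 15:w→25,s→10 16:w→25,s→17 17:w→18,s→26 18:w→27,s→26 19:w→26,s→27 20:w→25,s→28 21:w→29,s→18 22:w→30,s→18 23:w→23,s→26 24:w→24,s→27 25:w→25,s→19 26:w→27,s→27 27:w→27,s→27 28:w→18,s→18 29:w→27,s→18 30:w→23,s→18.
'wssww': run [38, 33, 25, 6, 3, 1] end={s5} ∉↓L; 5/5 single-dels accept.
'wssss': |S_i|=[38, 33, 25, 6, 3, 1] end={s5} — reject; 5/5 single-dels accept.
'swssw': run [38, 33, 24, 15, 3, 1] end={s5} — reject; 5/5 deletions ∈↓L.
'wwwwss': run [38, 33, 27, 20, 9, 4, 1] end={s5} ∉↓L; 6/6 del acc.
'swwsww': |S_i|=[38, 33, 24, 19, 8, 4, 1] end={s5} rej; 6/6 del acc.
'sswsss': |S_i|=[38, 33, 23, 16, 7, 2, 1] end={s5} ∉↓L; 6/6 single-dels accept.
6 words, ⪯-incomp.


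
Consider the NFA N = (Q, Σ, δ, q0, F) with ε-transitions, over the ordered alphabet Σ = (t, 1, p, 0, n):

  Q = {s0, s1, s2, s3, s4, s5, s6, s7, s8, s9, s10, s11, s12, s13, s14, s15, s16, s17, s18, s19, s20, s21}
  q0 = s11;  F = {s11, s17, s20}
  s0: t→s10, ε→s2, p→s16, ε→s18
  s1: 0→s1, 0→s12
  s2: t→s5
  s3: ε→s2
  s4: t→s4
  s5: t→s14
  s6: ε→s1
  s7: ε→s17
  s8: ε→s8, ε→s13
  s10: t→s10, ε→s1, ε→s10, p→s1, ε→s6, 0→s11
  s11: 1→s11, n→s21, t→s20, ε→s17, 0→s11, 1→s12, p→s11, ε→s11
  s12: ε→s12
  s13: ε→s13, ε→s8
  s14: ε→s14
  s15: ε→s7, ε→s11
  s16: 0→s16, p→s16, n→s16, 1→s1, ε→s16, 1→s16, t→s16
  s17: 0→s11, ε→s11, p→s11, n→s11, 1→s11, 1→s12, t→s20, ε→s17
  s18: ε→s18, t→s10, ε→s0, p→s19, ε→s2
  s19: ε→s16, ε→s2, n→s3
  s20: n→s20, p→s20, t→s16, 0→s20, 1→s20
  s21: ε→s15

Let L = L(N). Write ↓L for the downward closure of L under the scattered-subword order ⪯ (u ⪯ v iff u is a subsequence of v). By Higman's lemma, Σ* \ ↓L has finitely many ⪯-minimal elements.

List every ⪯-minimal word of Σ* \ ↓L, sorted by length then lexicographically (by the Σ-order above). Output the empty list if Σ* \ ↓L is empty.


|Q|=22, |F|=3, |δ|=63 (27 ε).
min D↑ (3 st, q0=0, F={2}): 0:t→1,1→0,p→0,0→0,n→0 1:t→2,1→1,p→1,0→1,n→1 2:t→2,1→2,p→2,0→2,n→2 (ε-aug+det+¬).
'tt': N↓-sim [9, 4, 3] end={s1,s12,s16} — reject; 2/2 single-dels accept.
1 words, ⪯-incomp.

A = [tt].


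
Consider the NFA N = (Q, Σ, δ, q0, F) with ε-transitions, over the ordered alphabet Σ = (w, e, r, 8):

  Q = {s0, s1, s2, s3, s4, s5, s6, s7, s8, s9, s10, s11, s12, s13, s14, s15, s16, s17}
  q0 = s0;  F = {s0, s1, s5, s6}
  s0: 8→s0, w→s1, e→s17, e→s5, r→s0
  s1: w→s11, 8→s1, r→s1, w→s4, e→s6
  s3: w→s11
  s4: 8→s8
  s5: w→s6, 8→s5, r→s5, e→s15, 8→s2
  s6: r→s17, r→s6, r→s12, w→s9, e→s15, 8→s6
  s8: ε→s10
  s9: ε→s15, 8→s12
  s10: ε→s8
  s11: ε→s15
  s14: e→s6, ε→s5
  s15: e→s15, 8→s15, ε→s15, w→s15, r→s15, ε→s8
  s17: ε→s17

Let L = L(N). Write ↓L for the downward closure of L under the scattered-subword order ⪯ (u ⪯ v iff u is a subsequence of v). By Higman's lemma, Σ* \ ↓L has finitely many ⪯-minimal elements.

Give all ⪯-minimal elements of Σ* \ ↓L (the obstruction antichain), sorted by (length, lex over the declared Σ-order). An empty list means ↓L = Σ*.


min(Σ*\↓L) = [ww, ee].

|Q|=18, |F|=4, |δ|=37 (8 ε).
min D↑ (5 st, q0=0, F={3}): 0:w→1,e→2,r→0,8→0 1:w→3,e→4,r→1,8→1 2:w→4,e→3,r→2,8→2 3:w→3,e→3,r→3,8→3 4:w→3,e→3,r→4,8→4 [Hopcroft].
'ww': N↓-sim [13, 10, 7] end={s10,s11,s12,s15,s4,s8,s9} rej; 2/2 deletions ∈↓L.
'ee': N↓-sim [13, 9, 3] end={s10,s15,s8} — reject; 2/2 del acc.
2 words, ⪯-incomp.


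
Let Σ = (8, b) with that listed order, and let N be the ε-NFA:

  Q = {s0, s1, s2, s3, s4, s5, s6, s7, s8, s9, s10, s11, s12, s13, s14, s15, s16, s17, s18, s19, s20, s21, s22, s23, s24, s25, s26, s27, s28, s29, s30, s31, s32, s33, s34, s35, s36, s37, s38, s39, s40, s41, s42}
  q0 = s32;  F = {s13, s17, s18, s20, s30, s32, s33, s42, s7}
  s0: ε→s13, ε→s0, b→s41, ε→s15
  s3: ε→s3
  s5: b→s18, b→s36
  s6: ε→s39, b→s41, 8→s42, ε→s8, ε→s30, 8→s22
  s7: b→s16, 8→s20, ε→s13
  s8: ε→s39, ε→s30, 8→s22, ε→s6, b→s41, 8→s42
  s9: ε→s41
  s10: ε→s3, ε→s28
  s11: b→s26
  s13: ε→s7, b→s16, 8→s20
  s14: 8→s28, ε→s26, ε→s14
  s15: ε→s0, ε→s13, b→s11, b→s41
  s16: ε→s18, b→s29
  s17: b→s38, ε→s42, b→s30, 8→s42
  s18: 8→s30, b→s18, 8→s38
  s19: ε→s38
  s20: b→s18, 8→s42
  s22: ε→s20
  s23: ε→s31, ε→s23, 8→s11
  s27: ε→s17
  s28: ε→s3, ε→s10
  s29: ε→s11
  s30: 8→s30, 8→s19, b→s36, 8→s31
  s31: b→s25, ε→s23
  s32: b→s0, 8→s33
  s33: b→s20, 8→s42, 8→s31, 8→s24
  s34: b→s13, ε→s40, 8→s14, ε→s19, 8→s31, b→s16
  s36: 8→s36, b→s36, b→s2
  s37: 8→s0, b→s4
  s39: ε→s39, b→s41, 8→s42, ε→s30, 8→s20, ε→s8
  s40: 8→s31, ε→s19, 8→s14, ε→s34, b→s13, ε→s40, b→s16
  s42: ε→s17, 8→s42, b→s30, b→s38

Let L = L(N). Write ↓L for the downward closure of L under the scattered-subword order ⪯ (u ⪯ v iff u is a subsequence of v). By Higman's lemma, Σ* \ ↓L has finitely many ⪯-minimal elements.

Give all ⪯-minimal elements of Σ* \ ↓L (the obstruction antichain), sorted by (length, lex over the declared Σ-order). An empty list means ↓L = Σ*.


A = [88bb, bb8b].

|Q|=43, |F|=9, |δ|=96 (39 ε).
min D↑ (8 st, q0=0, F={7}): 0:8→1,b→2 1:8→3,b→4 2:8→4,b→5 3:8→3,b→6 4:8→3,b→5 5:8→6,b→5 6:8→6,b→7 7:8→7,b→7 [Hopcroft].
'88bb': |S_i|=[24, 16, 13, 10, 4] end={s2,s25,s26,s36} — reject; 4/4 single-dels accept.
'bb8b': run [24, 21, 14, 10, 4] end={s2,s25,s26,s36} — reject; 4/4 single-dels accept.
2 minimals (antichain).


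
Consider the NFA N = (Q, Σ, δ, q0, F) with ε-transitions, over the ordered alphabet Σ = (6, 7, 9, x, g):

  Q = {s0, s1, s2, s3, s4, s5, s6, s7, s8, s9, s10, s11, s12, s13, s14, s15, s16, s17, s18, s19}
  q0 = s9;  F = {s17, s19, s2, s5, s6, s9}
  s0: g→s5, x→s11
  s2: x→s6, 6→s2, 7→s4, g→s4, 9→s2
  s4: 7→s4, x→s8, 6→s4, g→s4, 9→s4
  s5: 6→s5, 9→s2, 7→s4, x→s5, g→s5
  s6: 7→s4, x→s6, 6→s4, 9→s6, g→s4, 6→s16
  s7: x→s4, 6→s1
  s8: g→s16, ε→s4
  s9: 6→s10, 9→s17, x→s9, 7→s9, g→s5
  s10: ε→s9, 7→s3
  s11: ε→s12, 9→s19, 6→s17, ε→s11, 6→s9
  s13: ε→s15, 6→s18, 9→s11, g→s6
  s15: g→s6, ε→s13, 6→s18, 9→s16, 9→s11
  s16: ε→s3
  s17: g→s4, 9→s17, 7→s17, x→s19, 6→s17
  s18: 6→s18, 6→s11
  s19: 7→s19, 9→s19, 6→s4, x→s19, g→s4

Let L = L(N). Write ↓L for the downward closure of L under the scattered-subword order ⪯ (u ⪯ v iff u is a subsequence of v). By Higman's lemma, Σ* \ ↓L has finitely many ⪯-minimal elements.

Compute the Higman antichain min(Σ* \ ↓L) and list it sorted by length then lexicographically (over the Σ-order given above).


A = [9g, g7, 9x6].

|Q|=20, |F|=6, |δ|=61 (7 ε).
min D↑ (7 st, q0=0, F={4}): 0:6→0,7→0,9→1,x→0,g→2 1:6→1,7→1,9→1,x→3,g→4 2:6→2,7→4,9→5,x→2,g→2 3:6→4,7→3,9→3,x→3,g→4 4:6→4,7→4,9→4,x→4,g→4 5:6→5,7→4,9→5,x→6,g→4 6:6→4,7→4,9→6,x→6,g→4 (ε-aug+det+¬).
'9g': N↓-sim [11, 8, 4] end={s16,s3,s4,s8} — reject; 2/2 single-dels accept.
'g7': |S_i|=[11, 7, 4] end={s16,s3,s4,s8} ∉↓L; 2/2 deletions ∈↓L.
'9x6': |S_i|=[11, 8, 6, 4] end={s16,s3,s4,s8} — reject; 3/3 single-dels accept.
3 words, ⪯-incomp.


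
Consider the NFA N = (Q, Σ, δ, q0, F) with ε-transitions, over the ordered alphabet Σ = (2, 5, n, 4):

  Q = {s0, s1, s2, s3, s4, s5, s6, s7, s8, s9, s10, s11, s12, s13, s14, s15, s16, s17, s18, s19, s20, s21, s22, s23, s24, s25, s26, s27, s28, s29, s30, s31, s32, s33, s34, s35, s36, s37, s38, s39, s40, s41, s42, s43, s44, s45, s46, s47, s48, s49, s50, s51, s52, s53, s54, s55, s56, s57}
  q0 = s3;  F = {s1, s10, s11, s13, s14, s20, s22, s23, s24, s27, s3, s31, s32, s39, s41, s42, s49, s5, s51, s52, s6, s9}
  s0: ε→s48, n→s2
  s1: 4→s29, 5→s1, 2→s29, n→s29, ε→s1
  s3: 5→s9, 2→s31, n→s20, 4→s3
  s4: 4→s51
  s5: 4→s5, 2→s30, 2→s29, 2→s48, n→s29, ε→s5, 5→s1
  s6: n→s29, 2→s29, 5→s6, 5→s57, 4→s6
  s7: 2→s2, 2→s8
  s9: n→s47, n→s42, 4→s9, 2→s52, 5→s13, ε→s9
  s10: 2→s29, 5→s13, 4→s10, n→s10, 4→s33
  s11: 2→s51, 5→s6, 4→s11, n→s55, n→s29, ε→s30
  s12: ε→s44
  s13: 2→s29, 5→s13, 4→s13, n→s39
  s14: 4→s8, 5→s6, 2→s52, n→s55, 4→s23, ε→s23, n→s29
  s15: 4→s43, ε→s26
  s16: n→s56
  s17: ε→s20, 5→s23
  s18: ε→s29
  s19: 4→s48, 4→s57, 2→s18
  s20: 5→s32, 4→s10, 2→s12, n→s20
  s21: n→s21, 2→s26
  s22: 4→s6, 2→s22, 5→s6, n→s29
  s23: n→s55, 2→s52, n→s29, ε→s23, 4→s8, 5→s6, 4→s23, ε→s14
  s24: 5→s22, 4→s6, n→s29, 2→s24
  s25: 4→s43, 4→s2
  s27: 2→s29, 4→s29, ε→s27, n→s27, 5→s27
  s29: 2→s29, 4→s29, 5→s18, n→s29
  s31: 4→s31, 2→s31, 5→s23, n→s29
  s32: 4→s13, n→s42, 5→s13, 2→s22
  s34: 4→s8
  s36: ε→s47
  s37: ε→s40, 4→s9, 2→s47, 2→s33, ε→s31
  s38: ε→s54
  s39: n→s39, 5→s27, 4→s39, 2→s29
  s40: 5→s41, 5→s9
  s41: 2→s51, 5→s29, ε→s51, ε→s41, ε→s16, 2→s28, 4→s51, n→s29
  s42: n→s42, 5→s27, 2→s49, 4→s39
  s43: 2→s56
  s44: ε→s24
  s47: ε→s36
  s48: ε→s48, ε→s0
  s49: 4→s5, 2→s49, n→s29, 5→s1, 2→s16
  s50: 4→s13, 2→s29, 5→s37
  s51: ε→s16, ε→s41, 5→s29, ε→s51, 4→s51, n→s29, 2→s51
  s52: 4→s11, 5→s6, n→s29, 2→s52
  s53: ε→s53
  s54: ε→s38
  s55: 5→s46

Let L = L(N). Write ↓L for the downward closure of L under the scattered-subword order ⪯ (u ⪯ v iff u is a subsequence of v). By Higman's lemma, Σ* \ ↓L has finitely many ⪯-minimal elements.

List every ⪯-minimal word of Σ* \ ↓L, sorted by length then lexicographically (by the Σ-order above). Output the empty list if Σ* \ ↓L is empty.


A = [2n, 552, n42, 5n54, 52425].

|Q|=58, |F|=22, |δ|=158 (29 ε).
min D↑ (21 st, q0=0, F={5}): 0:2→1,5→2,n→3,4→0 1:2→1,5→4,n→5,4→1 2:2→6,5→7,n→8,4→2 3:2→9,5→10,n→3,4→11 4:2→6,5→12,n→5,4→4 5:2→5,5→5,n→5,4→5 6:2→6,5→12,n→5,4→13 7:2→5,5→7,n→14,4→7 8:2→15,5→16,n→8,4→14 9:2→9,5→17,n→5,4→12 10:2→17,5→7,n→8,4→7 11:2→5,5→7,n→11,4→11 12:2→5,5→12,n→5,4→12 13:2→18,5→12,n→5,4→13 14:2→5,5→16,n→14,4→14 15:2→15,5→19,n→5,4→20 16:2→5,5→16,n→16,4→5 17:2→17,5→12,n→5,4→12 18:2→18,5→5,n→5,4→18 19:2→5,5→19,n→5,4→5 20:2→5,5→19,n→5,4→20 (ε-aug+det+¬).
'2n': |S_i|=[40, 28, 6] end={s18,s2,s29,s46,s55,s56} rej; 2/2 single-dels accept.
'552': run [40, 32, 9, 2] end={s18,s29} ∉↓L; 3/3 deletions ∈↓L.
'n42': |S_i|=[40, 29, 15, 6] end={s0,s18,s2,s29,s30,s48} ∉↓L; 3/3 deletions ∈↓L.
'5n54': run [40, 32, 18, 5, 2] end={s18,s29} — reject; 4/4 deletions ∈↓L.
'52425': run [40, 32, 21, 18, 11, 2] end={s18,s29} — reject; 5/5 del acc.
5 obstructions.


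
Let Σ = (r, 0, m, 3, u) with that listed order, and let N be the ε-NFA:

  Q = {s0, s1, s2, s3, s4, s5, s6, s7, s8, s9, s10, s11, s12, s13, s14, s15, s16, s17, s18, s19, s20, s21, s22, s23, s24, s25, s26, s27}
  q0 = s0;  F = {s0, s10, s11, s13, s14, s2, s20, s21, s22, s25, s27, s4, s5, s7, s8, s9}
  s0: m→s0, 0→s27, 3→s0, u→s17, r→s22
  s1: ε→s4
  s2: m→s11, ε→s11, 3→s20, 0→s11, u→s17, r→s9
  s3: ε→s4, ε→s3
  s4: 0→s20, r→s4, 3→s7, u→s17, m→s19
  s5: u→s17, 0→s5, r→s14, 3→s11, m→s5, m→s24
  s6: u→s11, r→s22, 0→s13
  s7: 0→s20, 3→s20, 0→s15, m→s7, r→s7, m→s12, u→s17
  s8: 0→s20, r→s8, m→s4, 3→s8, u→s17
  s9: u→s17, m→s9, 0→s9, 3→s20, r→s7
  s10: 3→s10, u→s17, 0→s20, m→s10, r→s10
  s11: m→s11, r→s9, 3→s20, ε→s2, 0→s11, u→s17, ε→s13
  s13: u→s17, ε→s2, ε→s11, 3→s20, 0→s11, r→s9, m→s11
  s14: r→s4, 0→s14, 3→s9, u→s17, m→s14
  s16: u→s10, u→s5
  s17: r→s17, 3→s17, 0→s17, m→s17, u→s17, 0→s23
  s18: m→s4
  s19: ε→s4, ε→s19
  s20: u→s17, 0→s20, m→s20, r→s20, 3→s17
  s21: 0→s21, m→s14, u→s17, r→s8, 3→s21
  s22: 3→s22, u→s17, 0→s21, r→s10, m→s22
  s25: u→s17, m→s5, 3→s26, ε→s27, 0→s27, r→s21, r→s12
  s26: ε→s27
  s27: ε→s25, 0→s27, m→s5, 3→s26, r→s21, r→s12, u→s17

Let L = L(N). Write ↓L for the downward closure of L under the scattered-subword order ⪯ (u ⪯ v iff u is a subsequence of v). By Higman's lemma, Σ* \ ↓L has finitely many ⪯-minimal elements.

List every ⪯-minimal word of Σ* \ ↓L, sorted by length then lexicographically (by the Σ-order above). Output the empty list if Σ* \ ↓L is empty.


A = [u, rr03, 0m333].

|Q|=28, |F|=16, |δ|=110 (13 ε).
min D↑ (14 st, q0=0, F={3}): 0:r→1,0→2,m→0,3→0,u→3 1:r→4,0→5,m→1,3→1,u→3 2:r→5,0→2,m→6,3→2,u→3 3:r→3,0→3,m→3,3→3,u→3 4:r→4,0→7,m→4,3→4,u→3 5:r→8,0→5,m→9,3→5,u→3 6:r→9,0→6,m→6,3→10,u→3 7:r→7,0→7,m→7,3→3,u→3 8:r→8,0→7,m→11,3→8,u→3 9:r→11,0→9,m→9,3→12,u→3 10:r→12,0→10,m→10,3→7,u→3 11:r→11,0→7,m→11,3→13,u→3 12:r→13,0→12,m→12,3→7,u→3 13:r→13,0→7,m→13,3→7,u→3.
'u': N↓-sim [23, 2] end={s17,s23} — reject; 1/1 single-dels accept.
'rr03': |S_i|=[23, 14, 10, 4, 2] end={s17,s23} ∉↓L; 4/4 deletions ∈↓L.
'0m333': N↓-sim [23, 20, 15, 10, 3, 2] end={s17,s23} ∉↓L; 5/5 single-dels accept.
3 minimals (antichain).


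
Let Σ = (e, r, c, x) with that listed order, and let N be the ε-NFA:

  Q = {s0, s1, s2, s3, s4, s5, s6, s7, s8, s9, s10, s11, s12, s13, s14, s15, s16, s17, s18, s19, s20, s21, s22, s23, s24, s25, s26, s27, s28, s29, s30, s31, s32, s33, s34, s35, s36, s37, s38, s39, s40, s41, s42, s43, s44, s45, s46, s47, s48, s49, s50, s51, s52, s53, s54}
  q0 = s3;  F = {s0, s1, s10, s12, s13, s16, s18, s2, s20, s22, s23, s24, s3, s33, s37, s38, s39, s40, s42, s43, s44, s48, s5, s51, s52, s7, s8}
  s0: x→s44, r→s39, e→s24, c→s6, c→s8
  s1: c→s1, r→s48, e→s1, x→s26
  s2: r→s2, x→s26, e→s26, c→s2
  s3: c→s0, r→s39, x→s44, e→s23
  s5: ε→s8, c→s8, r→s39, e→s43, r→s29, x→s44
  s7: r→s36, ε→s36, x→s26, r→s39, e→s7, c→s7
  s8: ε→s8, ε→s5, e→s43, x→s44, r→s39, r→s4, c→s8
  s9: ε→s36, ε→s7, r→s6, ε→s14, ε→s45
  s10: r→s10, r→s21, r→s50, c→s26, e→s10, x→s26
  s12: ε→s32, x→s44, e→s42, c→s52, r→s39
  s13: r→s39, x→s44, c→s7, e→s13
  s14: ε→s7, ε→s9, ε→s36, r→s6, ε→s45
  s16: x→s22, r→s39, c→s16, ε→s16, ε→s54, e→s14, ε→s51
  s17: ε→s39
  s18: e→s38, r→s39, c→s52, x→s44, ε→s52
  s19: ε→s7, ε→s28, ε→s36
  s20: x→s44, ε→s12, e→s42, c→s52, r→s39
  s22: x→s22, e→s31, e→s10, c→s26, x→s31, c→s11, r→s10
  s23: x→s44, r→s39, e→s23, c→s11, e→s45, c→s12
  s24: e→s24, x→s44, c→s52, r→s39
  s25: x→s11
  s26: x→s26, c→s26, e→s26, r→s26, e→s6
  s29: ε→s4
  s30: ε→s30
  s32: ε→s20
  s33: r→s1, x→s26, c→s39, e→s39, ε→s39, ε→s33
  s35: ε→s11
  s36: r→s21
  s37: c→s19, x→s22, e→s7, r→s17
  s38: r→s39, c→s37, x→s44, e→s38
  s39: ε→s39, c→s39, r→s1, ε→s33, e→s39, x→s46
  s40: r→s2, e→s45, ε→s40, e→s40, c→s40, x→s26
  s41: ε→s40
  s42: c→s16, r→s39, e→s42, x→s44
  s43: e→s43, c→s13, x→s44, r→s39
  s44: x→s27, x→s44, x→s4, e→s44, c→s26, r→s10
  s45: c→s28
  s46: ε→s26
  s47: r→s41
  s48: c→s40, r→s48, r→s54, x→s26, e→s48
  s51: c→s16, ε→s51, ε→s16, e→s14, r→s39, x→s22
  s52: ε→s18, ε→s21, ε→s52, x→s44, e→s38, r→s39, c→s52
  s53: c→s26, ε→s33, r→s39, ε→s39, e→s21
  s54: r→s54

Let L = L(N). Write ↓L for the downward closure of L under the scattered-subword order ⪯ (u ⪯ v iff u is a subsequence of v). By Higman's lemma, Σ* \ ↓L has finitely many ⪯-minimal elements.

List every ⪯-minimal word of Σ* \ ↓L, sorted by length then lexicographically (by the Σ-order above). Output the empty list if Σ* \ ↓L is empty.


Antichain: [rx, xc, ececex, rrrcre, cceccx].

|Q|=55, |F|=27, |δ|=178 (40 ε).
min D↑ (23 st, q0=0, F={7}): 0:e→1,r→2,c→3,x→4 1:e→1,r→2,c→5,x→4 2:e→2,r→6,c→2,x→7 3:e→8,r→2,c→9,x→4 4:e→4,r→10,c→7,x→4 5:e→11,r→2,c→12,x→4 6:e→6,r→13,c→6,x→7 7:e→7,r→7,c→7,x→7 8:e→8,r→2,c→12,x→4 9:e→14,r→2,c→9,x→4 10:e→10,r→10,c→7,x→7 11:e→11,r→2,c→15,x→4 12:e→16,r→2,c→12,x→4 13:e→13,r→13,c→17,x→7 14:e→14,r→2,c→18,x→4 15:e→19,r→2,c→15,x→20 16:e→16,r→2,c→21,x→4 17:e→17,r→22,c→17,x→7 18:e→18,r→2,c→19,x→4 19:e→19,r→2,c→19,x→7 20:e→10,r→10,c→7,x→20 21:e→19,r→2,c→19,x→20 22:e→7,r→22,c→22,x→7.
'rx': run [46, 19, 3] end={s26,s46,s6} rej; 2/2 single-dels accept.
'xc': |S_i|=[46, 12, 3] end={s11,s26,s6} ∉↓L; 2/2 del acc.
'ececex': |S_i|=[46, 41, 38, 33, 27, 20, 3] end={s26,s46,s6} rej; 6/6 single-dels accept.
'rrrcre': run [46, 19, 12, 11, 6, 3, 2] end={s26,s6} rej; 6/6 del acc.
'cceccx': run [46, 44, 38, 31, 27, 17, 3] end={s26,s46,s6} ∉↓L; 6/6 single-dels accept.
5 words, ⪯-incomp.


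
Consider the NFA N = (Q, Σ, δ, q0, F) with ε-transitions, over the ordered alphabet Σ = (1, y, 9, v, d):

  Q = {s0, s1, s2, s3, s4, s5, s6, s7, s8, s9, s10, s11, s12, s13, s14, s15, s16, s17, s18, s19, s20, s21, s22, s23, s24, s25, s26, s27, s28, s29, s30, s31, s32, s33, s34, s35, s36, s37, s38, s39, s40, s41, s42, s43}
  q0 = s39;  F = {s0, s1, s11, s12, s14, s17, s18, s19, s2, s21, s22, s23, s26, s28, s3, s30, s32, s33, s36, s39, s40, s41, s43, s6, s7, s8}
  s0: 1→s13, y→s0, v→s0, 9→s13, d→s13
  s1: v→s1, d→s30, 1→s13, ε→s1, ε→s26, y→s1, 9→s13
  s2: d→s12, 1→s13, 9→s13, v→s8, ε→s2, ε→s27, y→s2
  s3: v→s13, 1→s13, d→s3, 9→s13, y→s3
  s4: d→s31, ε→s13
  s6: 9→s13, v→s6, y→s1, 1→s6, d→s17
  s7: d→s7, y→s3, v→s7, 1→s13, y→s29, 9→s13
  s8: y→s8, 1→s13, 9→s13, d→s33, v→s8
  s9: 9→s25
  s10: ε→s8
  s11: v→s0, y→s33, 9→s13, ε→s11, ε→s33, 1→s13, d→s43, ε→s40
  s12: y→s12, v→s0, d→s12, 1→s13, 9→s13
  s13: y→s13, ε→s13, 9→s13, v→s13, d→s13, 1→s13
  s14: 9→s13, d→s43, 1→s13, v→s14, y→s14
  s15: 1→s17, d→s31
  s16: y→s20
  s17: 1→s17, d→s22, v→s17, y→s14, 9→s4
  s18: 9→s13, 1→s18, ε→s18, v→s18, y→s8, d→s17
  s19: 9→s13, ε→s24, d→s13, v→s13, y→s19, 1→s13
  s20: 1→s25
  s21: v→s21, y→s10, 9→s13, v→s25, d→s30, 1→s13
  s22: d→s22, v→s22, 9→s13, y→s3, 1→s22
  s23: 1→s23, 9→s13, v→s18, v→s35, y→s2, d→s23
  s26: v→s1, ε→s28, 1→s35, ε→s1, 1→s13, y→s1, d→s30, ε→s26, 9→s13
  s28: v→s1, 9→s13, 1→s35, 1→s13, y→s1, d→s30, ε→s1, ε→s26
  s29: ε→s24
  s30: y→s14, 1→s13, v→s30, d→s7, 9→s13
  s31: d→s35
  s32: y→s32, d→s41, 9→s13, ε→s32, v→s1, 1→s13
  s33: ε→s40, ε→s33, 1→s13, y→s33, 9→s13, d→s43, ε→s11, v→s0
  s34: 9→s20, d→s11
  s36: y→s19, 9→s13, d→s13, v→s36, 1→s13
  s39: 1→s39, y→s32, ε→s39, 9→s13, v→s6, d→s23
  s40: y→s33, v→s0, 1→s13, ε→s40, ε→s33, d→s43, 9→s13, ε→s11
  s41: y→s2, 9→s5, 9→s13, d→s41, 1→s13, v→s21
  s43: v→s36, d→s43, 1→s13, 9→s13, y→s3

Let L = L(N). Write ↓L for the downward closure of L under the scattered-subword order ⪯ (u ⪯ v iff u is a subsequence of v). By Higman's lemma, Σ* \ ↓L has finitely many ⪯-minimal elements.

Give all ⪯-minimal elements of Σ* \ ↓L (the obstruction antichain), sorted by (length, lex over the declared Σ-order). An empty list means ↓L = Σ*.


min(Σ*\↓L) = [9, y1, vddyv, dydvd].

|Q|=44, |F|=26, |δ|=176 (26 ε).
min D↑ (23 st, q0=0, F={2}): 0:1→0,y→1,9→2,v→3,d→4 1:1→2,y→1,9→2,v→5,d→6 2:1→2,y→2,9→2,v→2,d→2 3:1→3,y→5,9→2,v→3,d→7 4:1→4,y→8,9→2,v→9,d→4 5:1→2,y→5,9→2,v→5,d→10 6:1→2,y→8,9→2,v→11,d→6 7:1→7,y→12,9→2,v→7,d→13 8:1→2,y→8,9→2,v→14,d→15 9:1→9,y→14,9→2,v→9,d→7 10:1→2,y→12,9→2,v→10,d→16 11:1→2,y→14,9→2,v→11,d→10 12:1→2,y→12,9→2,v→12,d→17 13:1→13,y→18,9→2,v→13,d→13 14:1→2,y→14,9→2,v→14,d→19 15:1→2,y→15,9→2,v→20,d→15 16:1→2,y→18,9→2,v→16,d→16 17:1→2,y→18,9→2,v→21,d→17 18:1→2,y→18,9→2,v→2,d→18 19:1→2,y→19,9→2,v→20,d→17 20:1→2,y→20,9→2,v→20,d→2 21:1→2,y→22,9→2,v→21,d→2 22:1→2,y→22,9→2,v→2,d→2 (ε-aug+det+¬).
'9': N↓-sim [36, 5] end={s13,s31,s35,s4,s5} — reject; 1/1 single-dels accept.
'y1': N↓-sim [36, 28, 2] end={s13,s35} ∉↓L; 2/2 deletions ∈↓L.
'vddyv': N↓-sim [36, 28, 19, 11, 5, 1] end={s13} ∉↓L; 5/5 single-dels accept.
'dydvd': |S_i|=[36, 30, 17, 11, 5, 1] end={s13} — reject; 5/5 del acc.
4 words, ⪯-incomp.


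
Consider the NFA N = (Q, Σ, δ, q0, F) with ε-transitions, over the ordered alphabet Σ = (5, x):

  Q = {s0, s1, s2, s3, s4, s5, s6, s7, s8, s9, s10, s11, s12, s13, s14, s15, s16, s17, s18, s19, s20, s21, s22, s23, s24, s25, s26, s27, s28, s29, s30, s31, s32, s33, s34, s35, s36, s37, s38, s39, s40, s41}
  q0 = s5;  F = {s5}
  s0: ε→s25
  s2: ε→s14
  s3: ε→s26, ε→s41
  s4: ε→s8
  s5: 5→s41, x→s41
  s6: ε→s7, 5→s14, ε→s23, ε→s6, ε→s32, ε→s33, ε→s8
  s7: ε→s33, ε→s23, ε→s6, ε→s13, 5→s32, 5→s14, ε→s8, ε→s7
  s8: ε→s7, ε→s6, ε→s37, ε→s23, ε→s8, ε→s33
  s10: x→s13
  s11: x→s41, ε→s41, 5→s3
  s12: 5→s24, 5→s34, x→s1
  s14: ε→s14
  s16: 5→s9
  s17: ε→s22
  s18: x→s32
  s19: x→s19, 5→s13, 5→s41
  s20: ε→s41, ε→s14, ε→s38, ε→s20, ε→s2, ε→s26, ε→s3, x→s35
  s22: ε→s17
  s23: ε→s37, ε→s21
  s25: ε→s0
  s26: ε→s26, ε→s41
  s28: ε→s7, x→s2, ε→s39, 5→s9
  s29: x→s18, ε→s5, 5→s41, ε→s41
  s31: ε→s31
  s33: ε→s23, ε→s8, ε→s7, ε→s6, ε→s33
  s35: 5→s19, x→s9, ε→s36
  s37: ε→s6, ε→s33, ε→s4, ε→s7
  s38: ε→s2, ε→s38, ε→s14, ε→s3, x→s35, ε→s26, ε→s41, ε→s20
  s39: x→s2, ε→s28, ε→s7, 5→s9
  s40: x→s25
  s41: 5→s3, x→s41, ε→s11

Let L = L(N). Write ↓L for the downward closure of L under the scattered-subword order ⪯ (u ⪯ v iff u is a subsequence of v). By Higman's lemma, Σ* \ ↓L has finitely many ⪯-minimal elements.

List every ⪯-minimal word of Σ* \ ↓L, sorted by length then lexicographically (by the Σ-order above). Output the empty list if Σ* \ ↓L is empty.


Antichain: [5, x].

|Q|=42, |F|=1, |δ|=93 (64 ε).
min D↑ (2 st, q0=0, F={1}): 0:5→1,x→1 1:5→1,x→1 (ε-aug+det+¬).
'5': run [5, 4] end={s11,s26,s3,s41} — reject; 1/1 deletions ∈↓L.
'x': run [5, 4] end={s11,s26,s3,s41} rej; 1/1 single-dels accept.
2 minimals (antichain).


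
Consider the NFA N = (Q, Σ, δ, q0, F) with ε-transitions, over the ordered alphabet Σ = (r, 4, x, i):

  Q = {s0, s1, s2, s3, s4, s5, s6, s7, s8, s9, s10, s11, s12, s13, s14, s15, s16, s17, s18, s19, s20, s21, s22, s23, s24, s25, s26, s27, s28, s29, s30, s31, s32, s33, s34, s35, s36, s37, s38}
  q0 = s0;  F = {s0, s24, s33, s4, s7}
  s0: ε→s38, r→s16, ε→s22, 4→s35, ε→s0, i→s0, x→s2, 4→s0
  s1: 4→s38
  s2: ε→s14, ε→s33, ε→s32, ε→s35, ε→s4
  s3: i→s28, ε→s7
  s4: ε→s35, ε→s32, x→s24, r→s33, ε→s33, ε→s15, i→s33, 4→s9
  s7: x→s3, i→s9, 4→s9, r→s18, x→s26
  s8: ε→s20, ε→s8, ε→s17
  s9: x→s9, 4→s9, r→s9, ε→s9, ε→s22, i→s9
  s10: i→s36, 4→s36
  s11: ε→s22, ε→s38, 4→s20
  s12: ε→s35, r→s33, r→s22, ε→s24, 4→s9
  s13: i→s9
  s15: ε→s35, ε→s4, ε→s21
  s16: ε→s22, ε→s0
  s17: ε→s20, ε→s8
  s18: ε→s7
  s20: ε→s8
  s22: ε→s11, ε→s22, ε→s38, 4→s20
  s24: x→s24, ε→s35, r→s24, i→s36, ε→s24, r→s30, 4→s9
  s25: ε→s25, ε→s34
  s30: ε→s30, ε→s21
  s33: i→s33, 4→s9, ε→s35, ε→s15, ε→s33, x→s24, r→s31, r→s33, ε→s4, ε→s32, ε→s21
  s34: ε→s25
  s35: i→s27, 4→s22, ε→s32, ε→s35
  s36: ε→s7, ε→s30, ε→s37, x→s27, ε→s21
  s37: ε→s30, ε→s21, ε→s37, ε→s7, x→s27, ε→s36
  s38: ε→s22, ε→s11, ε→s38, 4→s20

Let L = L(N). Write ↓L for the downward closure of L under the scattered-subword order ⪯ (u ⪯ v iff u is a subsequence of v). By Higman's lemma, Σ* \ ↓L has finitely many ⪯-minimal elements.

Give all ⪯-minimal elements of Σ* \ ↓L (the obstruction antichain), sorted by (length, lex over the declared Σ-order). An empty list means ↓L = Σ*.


min(Σ*\↓L) = [x4, xxii].

|Q|=39, |F|=5, |δ|=104 (61 ε).
min D↑ (5 st, q0=0, F={2}): 0:r→0,4→0,x→1,i→0 1:r→1,4→2,x→3,i→1 2:r→2,4→2,x→2,i→2 3:r→3,4→2,x→3,i→4 4:r→4,4→2,x→4,i→2 [Hopcroft].
'x4': N↓-sim [28, 26, 7] end={s11,s17,s20,s22,s38,s8,s9} ∉↓L; 2/2 single-dels accept.
'xxii': N↓-sim [28, 26, 20, 17, 8] end={s11,s17,s20,s22,s28,s38,s8,s9} ∉↓L; 4/4 del acc.
2 minimals (antichain).


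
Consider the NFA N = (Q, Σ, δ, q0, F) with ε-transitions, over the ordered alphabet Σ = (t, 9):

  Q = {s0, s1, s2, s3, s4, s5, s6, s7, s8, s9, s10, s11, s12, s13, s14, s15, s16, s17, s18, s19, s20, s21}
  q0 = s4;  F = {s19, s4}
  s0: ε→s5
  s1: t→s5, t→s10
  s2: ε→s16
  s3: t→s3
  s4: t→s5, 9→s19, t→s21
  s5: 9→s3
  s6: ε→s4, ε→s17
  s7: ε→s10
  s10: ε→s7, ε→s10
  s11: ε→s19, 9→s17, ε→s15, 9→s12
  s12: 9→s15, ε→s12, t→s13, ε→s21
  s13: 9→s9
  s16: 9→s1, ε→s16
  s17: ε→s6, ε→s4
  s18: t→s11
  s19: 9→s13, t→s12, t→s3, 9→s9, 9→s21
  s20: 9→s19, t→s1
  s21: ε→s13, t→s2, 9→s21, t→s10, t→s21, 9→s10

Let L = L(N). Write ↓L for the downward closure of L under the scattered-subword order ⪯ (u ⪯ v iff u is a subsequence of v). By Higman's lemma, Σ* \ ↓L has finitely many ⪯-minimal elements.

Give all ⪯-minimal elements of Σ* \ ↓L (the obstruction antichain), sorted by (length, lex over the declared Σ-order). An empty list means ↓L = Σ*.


Antichain: [t, 99].

|Q|=22, |F|=2, |δ|=41 (15 ε).
min D↑ (3 st, q0=0, F={1}): 0:t→1,9→2 1:t→1,9→1 2:t→1,9→1 (ε-aug+det+¬).
't': |S_i|=[14, 12] end={s1,s10,s12,s13,s15,s16,s2,s21,s3,s5,s7,s9} rej; 1/1 deletions ∈↓L.
'99': run [14, 13, 11] end={s1,s10,s13,s15,s16,s2,s21,s3,s5,s7,s9} — reject; 2/2 single-dels accept.
2 minimals (antichain).


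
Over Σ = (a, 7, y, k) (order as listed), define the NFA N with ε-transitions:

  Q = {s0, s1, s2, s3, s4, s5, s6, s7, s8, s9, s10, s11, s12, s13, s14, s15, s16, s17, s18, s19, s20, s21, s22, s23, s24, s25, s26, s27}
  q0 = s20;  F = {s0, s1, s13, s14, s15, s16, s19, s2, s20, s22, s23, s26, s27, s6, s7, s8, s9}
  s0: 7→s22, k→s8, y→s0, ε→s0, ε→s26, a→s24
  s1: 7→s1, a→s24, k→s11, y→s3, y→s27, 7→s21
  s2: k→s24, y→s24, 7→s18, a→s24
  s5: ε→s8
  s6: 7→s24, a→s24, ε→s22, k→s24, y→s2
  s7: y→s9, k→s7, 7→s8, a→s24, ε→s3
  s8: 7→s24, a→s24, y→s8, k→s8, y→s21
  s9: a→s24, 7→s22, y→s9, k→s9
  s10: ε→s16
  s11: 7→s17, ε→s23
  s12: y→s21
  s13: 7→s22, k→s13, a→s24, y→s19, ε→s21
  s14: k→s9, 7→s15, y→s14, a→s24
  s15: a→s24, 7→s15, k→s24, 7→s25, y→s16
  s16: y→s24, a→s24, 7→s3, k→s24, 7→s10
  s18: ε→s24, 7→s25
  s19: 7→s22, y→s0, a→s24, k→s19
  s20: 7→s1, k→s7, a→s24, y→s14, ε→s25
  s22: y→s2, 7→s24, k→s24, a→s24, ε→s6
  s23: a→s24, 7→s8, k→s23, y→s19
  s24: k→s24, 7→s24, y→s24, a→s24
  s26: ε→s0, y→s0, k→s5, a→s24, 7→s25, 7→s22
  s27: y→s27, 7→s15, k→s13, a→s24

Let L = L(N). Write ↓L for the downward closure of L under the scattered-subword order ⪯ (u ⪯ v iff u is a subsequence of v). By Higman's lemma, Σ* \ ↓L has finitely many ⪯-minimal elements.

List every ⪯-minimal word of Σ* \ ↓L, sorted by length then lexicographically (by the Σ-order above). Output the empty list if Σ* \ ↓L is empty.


|Q|=28, |F|=17, |δ|=93 (12 ε).
min D↑ (16 st, q0=0, F={1}): 0:a→1,7→2,y→3,k→4 1:a→1,7→1,y→1,k→1 2:a→1,7→2,y→5,k→6 3:a→1,7→7,y→3,k→8 4:a→1,7→9,y→8,k→4 5:a→1,7→7,y→5,k→10 6:a→1,7→9,y→11,k→6 7:a→1,7→7,y→12,k→1 8:a→1,7→13,y→8,k→8 9:a→1,7→1,y→9,k→9 10:a→1,7→13,y→11,k→10 11:a→1,7→13,y→14,k→11 12:a→1,7→12,y→1,k→1 13:a→1,7→1,y→15,k→1 14:a→1,7→13,y→14,k→9 15:a→1,7→1,y→1,k→1.
'a': |S_i|=[26, 1] end={s24} ∉↓L; 1/1 del acc.
'y7k': run [26, 20, 10, 1] end={s24} rej; 3/3 deletions ∈↓L.
'k77': |S_i|=[26, 19, 9, 3] end={s18,s24,s25} — reject; 3/3 del acc.
'y7yy': |S_i|=[26, 20, 10, 7, 1] end={s24} rej; 4/4 deletions ∈↓L.
'7kyyk7': N↓-sim [26, 22, 16, 12, 11, 4, 1] end={s24} ∉↓L; 6/6 del acc.
5 obstructions.

A = [a, y7k, k77, y7yy, 7kyyk7].


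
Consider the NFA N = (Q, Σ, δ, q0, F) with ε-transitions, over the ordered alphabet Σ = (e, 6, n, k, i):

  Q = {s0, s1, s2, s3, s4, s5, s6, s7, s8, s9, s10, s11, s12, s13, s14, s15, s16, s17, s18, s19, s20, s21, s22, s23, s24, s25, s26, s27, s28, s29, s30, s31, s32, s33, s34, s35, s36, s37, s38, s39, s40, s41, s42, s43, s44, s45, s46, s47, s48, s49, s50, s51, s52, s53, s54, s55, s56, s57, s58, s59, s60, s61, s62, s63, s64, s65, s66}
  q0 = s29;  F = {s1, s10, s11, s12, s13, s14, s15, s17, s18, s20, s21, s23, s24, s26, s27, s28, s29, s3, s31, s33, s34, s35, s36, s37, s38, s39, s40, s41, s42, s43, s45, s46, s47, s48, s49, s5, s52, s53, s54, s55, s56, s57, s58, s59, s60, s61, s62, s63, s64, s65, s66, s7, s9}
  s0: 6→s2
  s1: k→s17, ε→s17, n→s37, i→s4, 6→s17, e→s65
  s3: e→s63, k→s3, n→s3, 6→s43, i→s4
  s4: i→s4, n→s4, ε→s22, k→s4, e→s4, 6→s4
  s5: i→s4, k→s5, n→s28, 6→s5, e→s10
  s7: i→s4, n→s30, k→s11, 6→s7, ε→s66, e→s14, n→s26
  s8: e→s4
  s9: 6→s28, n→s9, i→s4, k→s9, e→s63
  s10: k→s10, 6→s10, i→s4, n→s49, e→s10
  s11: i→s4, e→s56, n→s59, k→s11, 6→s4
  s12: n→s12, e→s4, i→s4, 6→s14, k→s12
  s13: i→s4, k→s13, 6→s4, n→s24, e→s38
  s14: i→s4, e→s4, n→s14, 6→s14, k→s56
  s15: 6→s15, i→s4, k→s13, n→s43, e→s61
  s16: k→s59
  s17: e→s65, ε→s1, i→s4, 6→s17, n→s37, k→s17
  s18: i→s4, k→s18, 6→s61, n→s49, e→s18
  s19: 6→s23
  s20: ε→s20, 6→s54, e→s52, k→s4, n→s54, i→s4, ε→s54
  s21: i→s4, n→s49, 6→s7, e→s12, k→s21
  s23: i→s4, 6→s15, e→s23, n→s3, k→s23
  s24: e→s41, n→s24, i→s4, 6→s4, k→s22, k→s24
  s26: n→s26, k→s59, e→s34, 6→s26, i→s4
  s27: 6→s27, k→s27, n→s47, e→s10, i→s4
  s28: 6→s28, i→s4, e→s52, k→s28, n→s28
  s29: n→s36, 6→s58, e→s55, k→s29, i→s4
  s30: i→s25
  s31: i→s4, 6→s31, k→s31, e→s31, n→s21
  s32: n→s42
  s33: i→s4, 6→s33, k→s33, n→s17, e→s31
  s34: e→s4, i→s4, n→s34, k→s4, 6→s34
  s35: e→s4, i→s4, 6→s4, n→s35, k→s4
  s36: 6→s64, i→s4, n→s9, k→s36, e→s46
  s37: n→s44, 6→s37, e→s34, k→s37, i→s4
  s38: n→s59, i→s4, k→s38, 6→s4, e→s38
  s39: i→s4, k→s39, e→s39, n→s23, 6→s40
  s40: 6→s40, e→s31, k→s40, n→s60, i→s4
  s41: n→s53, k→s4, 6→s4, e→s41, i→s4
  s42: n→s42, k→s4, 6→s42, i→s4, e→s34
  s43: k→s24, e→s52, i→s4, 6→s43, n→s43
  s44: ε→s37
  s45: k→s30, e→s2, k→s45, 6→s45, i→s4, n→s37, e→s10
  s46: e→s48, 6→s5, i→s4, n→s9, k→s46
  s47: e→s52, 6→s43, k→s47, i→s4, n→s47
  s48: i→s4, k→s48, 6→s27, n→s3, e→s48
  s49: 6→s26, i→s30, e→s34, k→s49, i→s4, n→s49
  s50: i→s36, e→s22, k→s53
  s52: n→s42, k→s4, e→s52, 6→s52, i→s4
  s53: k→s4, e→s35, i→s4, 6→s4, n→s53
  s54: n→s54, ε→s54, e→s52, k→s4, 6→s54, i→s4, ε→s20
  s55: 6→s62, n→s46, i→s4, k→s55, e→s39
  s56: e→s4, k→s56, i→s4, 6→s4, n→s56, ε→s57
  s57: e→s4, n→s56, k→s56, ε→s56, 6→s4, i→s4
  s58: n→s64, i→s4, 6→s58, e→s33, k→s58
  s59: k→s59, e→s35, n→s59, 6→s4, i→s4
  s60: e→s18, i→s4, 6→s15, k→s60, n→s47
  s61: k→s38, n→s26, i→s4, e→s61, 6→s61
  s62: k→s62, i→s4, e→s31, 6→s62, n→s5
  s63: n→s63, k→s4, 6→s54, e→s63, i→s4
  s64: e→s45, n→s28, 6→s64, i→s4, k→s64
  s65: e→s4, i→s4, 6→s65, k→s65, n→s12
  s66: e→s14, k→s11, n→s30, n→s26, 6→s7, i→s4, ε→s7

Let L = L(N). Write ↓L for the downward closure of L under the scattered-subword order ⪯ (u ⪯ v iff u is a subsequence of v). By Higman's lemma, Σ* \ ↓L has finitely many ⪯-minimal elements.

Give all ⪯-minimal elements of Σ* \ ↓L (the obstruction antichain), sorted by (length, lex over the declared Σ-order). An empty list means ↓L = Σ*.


Antichain: [i, nnek, 6enee, een6k6].

|Q|=67, |F|=53, |δ|=297 (12 ε).
min D↑ (50 st, q0=0, F={4}): 0:e→1,6→2,n→3,k→0,i→4 1:e→5,6→6,n→7,k→1,i→4 2:e→8,6→2,n→9,k→2,i→4 3:e→7,6→9,n→10,k→3,i→4 4:e→4,6→4,n→4,k→4,i→4 5:e→5,6→11,n→12,k→5,i→4 6:e→13,6→6,n→14,k→6,i→4 7:e→15,6→14,n→10,k→7,i→4 8:e→13,6→8,n→16,k→8,i→4 9:e→17,6→9,n→18,k→9,i→4 10:e→19,6→18,n→10,k→10,i→4 11:e→13,6→11,n→20,k→11,i→4 12:e→12,6→21,n→22,k→12,i→4 13:e→13,6→13,n→23,k→13,i→4 14:e→24,6→14,n→18,k→14,i→4 15:e→15,6→25,n→22,k→15,i→4 16:e→26,6→16,n→27,k→16,i→4 17:e→24,6→17,n→27,k→17,i→4 18:e→28,6→18,n→18,k→18,i→4 19:e→19,6→29,n→19,k→4,i→4 20:e→30,6→21,n→31,k→20,i→4 21:e→32,6→21,n→33,k→34,i→4 22:e→19,6→33,n→22,k→22,i→4 23:e→35,6→36,n→37,k→23,i→4 24:e→24,6→24,n→37,k→24,i→4 25:e→24,6→25,n→31,k→25,i→4 26:e→4,6→26,n→35,k→26,i→4 27:e→38,6→27,n→27,k→27,i→4 28:e→28,6→28,n→39,k→4,i→4 29:e→28,6→29,n→29,k→4,i→4 30:e→30,6→32,n→37,k→30,i→4 31:e→28,6→33,n→31,k→31,i→4 32:e→32,6→32,n→40,k→41,i→4 33:e→28,6→33,n→33,k→42,i→4 34:e→41,6→4,n→42,k→34,i→4 35:e→4,6→43,n→35,k→35,i→4 36:e→43,6→36,n→40,k→44,i→4 37:e→38,6→40,n→37,k→37,i→4 38:e→4,6→38,n→38,k→4,i→4 39:e→38,6→39,n→39,k→4,i→4 40:e→38,6→40,n→40,k→45,i→4 41:e→41,6→4,n→45,k→41,i→4 42:e→46,6→4,n→42,k→42,i→4 43:e→4,6→43,n→43,k→47,i→4 44:e→47,6→4,n→45,k→44,i→4 45:e→48,6→4,n→45,k→45,i→4 46:e→46,6→4,n→49,k→4,i→4 47:e→4,6→4,n→47,k→47,i→4 48:e→4,6→4,n→48,k→4,i→4 49:e→48,6→4,n→49,k→4,i→4 (ε-aug+det+¬).
'i': |S_i|=[59, 4] end={s22,s25,s30,s4} ∉↓L; 1/1 deletions ∈↓L.
'nnek': N↓-sim [59, 51, 28, 11, 2] end={s22,s4} rej; 4/4 single-dels accept.
'6enee': run [59, 49, 34, 24, 9, 2] end={s22,s4} rej; 5/5 single-dels accept.
'een6k6': N↓-sim [59, 55, 43, 35, 26, 12, 2] end={s22,s4} — reject; 6/6 del acc.
4 obstructions.
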